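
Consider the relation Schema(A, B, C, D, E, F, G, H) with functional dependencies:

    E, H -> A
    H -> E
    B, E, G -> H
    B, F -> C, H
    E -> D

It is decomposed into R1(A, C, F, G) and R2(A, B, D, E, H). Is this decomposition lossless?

Common attributes: R1 ∩ R2 = {A}.
No dependency enlarges {A}, so (A)⁺ = {A}.
The closure contains neither all of R1 = {A, C, F, G} nor all of R2 = {A, B, D, E, H}, so the common attributes are not a superkey of either fragment. The join is lossy.

No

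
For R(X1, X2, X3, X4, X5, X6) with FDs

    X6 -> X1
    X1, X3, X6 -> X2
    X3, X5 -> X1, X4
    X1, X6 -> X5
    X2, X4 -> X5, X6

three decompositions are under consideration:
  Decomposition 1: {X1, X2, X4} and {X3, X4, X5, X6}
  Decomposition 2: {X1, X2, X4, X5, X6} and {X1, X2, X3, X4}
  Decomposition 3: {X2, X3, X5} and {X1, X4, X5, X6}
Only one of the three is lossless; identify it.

Decomposition 2

Decomposition 1: common = {X4}, closure = {X4} → lossy.
Decomposition 2: common = {X1, X2, X4}, closure = {X1, X2, X4, X5, X6} → lossless.
Decomposition 3: common = {X5}, closure = {X5} → lossy.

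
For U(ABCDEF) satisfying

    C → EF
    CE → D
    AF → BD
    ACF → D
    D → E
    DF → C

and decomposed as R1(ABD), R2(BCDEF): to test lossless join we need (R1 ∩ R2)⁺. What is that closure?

R1 ∩ R2 = {BD}.
D → E applies, adding E
Closure: {BDE}.

BDE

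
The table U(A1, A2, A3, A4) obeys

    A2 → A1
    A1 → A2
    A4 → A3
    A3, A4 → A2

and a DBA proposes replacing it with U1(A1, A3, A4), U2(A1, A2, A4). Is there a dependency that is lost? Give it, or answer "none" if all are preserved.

A2 → A1 lies within U2.
A1 → A2 lies within U2.
A4 → A3 lies within U1.
A3, A4 → A2: restricted closure across fragments reaches A2.
Every dependency is enforceable on the fragments, so the decomposition is dependency-preserving.

none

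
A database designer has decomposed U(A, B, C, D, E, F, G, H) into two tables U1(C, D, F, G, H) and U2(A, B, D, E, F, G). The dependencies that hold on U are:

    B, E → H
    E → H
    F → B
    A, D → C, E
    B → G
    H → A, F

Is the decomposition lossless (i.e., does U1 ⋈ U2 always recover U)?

Common attributes: U1 ∩ U2 = {D, F, G}.
Closure of {D, F, G}: F → B applies, adding B. So (D, F, G)⁺ = {B, D, F, G}.
The closure contains neither all of U1 = {C, D, F, G, H} nor all of U2 = {A, B, D, E, F, G}, so the common attributes are not a superkey of either fragment. The join is lossy.

No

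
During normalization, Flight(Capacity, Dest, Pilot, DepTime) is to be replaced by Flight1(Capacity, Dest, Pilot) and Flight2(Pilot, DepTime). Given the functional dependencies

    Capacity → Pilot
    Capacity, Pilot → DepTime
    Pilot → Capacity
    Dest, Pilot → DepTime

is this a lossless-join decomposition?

Common attributes: Flight1 ∩ Flight2 = {Pilot}.
Closure of {Pilot}: Pilot → Capacity applies, adding Capacity; Capacity, Pilot → DepTime applies, adding DepTime. So (Pilot)⁺ = {Capacity, Pilot, DepTime}.
This closure contains every attribute of Flight2, so Flight1 ∩ Flight2 → Flight2. The join is lossless.

Yes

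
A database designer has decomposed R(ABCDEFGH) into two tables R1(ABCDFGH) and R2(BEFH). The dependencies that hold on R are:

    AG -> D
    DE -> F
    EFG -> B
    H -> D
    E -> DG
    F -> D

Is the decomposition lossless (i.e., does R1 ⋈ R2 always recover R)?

No

Common attributes: R1 ∩ R2 = {BFH}.
Closure of {BFH}: H → D applies, adding D. So (BFH)⁺ = {BDFH}.
The closure contains neither all of R1 = {ABCDFGH} nor all of R2 = {BEFH}, so the common attributes are not a superkey of either fragment. The join is lossy.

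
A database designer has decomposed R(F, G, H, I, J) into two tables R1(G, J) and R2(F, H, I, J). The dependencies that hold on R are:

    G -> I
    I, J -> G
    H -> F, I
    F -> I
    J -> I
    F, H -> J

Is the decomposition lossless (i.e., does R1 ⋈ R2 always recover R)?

Common attributes: R1 ∩ R2 = {J}.
Closure of {J}: J → I applies, adding I; I, J → G applies, adding G. So (J)⁺ = {G, I, J}.
This closure contains every attribute of R1, so R1 ∩ R2 → R1. The join is lossless.

Yes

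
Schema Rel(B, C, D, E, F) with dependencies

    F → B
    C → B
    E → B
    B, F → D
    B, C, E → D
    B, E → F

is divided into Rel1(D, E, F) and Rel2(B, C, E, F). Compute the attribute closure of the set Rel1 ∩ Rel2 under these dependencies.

B, D, E, F

Rel1 ∩ Rel2 = {E, F}.
F → B applies, adding B
B, F → D applies, adding D
Closure: {B, D, E, F}.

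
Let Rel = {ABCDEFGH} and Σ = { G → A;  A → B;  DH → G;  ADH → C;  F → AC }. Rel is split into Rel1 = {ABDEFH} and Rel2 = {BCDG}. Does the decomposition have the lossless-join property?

No

Common attributes: Rel1 ∩ Rel2 = {BD}.
No dependency enlarges {BD}, so (BD)⁺ = {BD}.
The closure contains neither all of Rel1 = {ABDEFH} nor all of Rel2 = {BCDG}, so the common attributes are not a superkey of either fragment. The join is lossy.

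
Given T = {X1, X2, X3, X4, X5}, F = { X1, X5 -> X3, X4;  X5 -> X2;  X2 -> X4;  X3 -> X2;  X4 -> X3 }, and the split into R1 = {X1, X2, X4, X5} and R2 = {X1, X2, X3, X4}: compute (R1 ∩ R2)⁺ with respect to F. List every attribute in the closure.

X1, X2, X3, X4

R1 ∩ R2 = {X1, X2, X4}.
X4 → X3 applies, adding X3
Closure: {X1, X2, X3, X4}.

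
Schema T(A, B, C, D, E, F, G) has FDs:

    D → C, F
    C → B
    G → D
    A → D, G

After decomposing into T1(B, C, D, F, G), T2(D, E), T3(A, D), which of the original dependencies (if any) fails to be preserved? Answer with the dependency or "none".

Check A → D, G: no single fragment contains all of {A, D, G}, and the restricted closure of {A} across the fragments never reaches {D, G}.
D → C, F is preserved.
C → B is preserved.
G → D is preserved.

A → D, G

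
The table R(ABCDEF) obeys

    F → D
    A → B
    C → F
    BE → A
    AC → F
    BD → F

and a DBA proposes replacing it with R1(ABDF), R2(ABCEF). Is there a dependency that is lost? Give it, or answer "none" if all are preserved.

F → D lies within R1.
A → B lies within R1.
C → F lies within R2.
BE → A lies within R2.
AC → F lies within R2.
BD → F lies within R1.
Every dependency is enforceable on the fragments, so the decomposition is dependency-preserving.

none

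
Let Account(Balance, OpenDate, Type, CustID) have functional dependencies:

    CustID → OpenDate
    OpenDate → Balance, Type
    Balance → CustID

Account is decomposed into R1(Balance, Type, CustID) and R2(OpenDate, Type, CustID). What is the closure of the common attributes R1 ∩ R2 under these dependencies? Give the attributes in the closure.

Balance, OpenDate, Type, CustID

R1 ∩ R2 = {Type, CustID}.
CustID → OpenDate applies, adding OpenDate
OpenDate → Balance, Type applies, adding Balance
Closure: {Balance, OpenDate, Type, CustID}.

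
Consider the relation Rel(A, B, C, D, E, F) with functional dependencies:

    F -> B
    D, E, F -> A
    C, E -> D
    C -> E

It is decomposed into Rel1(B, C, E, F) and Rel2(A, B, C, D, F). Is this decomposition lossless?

Yes

Common attributes: Rel1 ∩ Rel2 = {B, C, F}.
Closure of {B, C, F}: C → E applies, adding E; C, E → D applies, adding D; D, E, F → A applies, adding A. So (B, C, F)⁺ = {A, B, C, D, E, F}.
This closure contains every attribute of Rel1, so Rel1 ∩ Rel2 → Rel1. The join is lossless.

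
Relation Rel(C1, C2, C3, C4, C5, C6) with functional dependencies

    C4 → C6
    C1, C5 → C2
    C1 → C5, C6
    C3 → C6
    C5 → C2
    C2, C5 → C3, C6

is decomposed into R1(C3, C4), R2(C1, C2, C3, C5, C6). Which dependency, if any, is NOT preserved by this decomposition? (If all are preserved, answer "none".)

Check C4 → C6: no single fragment contains all of {C4, C6}, and the restricted closure of {C4} across the fragments never reaches {C6}.
C1, C5 → C2 is preserved.
C1 → C5, C6 is preserved.
C3 → C6 is preserved.
C5 → C2 is preserved.
C2, C5 → C3, C6 is preserved.

C4 → C6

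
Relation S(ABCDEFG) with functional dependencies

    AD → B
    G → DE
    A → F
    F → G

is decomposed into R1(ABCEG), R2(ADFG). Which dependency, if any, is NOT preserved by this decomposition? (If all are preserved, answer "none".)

AD → B: restricted closure across fragments reaches B.
G → DE: restricted closure across fragments reaches DE.
A → F lies within R2.
F → G lies within R2.
Every dependency is enforceable on the fragments, so the decomposition is dependency-preserving.

none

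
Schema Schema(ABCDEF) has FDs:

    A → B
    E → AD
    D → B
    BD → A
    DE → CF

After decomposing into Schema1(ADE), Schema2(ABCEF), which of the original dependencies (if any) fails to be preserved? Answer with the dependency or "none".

none

A → B lies within Schema2.
E → AD lies within Schema1.
D → B: restricted closure across fragments reaches B.
BD → A: restricted closure across fragments reaches A.
DE → CF: restricted closure across fragments reaches CF.
Every dependency is enforceable on the fragments, so the decomposition is dependency-preserving.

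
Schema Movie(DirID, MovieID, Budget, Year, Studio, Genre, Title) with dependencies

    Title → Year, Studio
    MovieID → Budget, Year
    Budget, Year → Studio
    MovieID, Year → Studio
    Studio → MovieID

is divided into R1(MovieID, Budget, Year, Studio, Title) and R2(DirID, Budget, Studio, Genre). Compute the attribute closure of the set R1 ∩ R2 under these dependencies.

R1 ∩ R2 = {Budget, Studio}.
Studio → MovieID applies, adding MovieID
MovieID → Budget, Year applies, adding Year
Closure: {MovieID, Budget, Year, Studio}.

MovieID, Budget, Year, Studio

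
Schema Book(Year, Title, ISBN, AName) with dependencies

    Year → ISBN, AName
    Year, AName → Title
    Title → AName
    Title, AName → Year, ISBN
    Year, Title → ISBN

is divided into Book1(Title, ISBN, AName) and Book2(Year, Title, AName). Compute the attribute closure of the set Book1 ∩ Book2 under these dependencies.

Year, Title, ISBN, AName

Book1 ∩ Book2 = {Title, AName}.
Title, AName → Year, ISBN applies, adding Year, ISBN
Closure: {Year, Title, ISBN, AName}.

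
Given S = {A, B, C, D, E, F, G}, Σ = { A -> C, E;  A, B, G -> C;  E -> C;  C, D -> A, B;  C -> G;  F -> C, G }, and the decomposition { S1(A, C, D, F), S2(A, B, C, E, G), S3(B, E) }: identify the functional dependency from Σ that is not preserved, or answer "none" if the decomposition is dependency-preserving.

Check C, D → A, B: no single fragment contains all of {A, B, C, D}, and the restricted closure of {C, D} across the fragments never reaches {A, B}.
A → C, E is preserved.
A, B, G → C is preserved.
E → C is preserved.
C → G is preserved.
F → C, G is preserved.

C, D -> A, B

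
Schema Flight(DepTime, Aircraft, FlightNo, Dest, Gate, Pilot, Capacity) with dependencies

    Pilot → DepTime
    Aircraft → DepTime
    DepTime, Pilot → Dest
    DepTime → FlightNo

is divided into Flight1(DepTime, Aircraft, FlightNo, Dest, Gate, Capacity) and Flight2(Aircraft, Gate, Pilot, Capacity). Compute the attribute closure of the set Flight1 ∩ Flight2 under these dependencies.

Flight1 ∩ Flight2 = {Aircraft, Gate, Capacity}.
Aircraft → DepTime applies, adding DepTime
DepTime → FlightNo applies, adding FlightNo
Closure: {DepTime, Aircraft, FlightNo, Gate, Capacity}.

DepTime, Aircraft, FlightNo, Gate, Capacity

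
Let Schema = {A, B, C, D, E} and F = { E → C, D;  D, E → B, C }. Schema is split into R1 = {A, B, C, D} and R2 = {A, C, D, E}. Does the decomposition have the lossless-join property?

Common attributes: R1 ∩ R2 = {A, C, D}.
No dependency enlarges {A, C, D}, so (A, C, D)⁺ = {A, C, D}.
The closure contains neither all of R1 = {A, B, C, D} nor all of R2 = {A, C, D, E}, so the common attributes are not a superkey of either fragment. The join is lossy.

No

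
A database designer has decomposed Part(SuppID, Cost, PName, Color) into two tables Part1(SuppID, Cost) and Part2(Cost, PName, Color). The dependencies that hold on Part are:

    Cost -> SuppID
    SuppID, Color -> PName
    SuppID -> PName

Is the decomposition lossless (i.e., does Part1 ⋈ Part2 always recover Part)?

Yes

Common attributes: Part1 ∩ Part2 = {Cost}.
Closure of {Cost}: Cost → SuppID applies, adding SuppID; SuppID → PName applies, adding PName. So (Cost)⁺ = {SuppID, Cost, PName}.
This closure contains every attribute of Part1, so Part1 ∩ Part2 → Part1. The join is lossless.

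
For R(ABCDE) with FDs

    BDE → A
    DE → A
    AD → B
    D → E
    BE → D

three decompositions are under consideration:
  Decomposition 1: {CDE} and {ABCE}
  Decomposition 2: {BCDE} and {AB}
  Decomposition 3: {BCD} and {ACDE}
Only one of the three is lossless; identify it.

Decomposition 1: common = {CE}, closure = {CE} → lossy.
Decomposition 2: common = {B}, closure = {B} → lossy.
Decomposition 3: common = {CD}, closure = {ABCDE} → lossless.

Decomposition 3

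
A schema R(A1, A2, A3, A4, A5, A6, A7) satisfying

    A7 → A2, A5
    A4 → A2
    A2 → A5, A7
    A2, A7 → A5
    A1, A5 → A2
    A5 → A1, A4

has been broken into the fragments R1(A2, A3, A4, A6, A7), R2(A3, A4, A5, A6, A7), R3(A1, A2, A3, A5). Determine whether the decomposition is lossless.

Yes

Chase test. Columns are A1, A2, A3, A4, A5, A6, A7; row i has aⱼ where attribute j ∈ Ri, else bᵢⱼ.
Initial tableau (one row per fragment):
  row 1: b11 a2 a3 a4 b15 a6 a7
  row 2: b21 b22 a3 a4 a5 a6 a7
  row 3: a1 a2 a3 b34 a5 b36 b37
Rows 1 and 2 agree on A7; apply A7→A2, A5 and equate their A2, A5 entries.
Rows 1 and 3 agree on A2; apply A2→A5, A7 and equate their A5, A7 entries.
Rows 1 and 2 agree on A5; apply A5→A1, A4 and equate their A1, A4 entries.
Rows 1 and 3 agree on A5; apply A5→A1, A4 and equate their A1, A4 entries.
Row 1 is now all distinguished symbols — the join is lossless.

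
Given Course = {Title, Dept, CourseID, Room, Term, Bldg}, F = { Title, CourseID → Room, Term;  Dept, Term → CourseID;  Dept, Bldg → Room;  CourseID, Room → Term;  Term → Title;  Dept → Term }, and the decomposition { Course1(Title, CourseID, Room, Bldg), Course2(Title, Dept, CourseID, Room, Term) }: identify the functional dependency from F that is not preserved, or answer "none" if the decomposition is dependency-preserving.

none

Title, CourseID → Room, Term lies within Course2.
Dept, Term → CourseID lies within Course2.
Dept, Bldg → Room: restricted closure across fragments reaches Room.
CourseID, Room → Term lies within Course2.
Term → Title lies within Course2.
Dept → Term lies within Course2.
Every dependency is enforceable on the fragments, so the decomposition is dependency-preserving.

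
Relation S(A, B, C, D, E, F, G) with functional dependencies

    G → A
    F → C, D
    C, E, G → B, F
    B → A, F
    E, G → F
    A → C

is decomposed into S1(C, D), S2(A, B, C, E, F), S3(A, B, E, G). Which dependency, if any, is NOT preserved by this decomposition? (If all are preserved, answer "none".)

Check F → C, D: no single fragment contains all of {C, D, F}, and the restricted closure of {F} across the fragments never reaches {C, D}.
G → A is preserved.
C, E, G → B, F is preserved.
B → A, F is preserved.
E, G → F is preserved.
A → C is preserved.

F → C, D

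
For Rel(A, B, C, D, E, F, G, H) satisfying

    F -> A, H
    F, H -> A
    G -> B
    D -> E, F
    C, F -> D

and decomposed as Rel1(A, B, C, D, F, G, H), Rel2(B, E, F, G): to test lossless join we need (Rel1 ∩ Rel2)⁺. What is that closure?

Rel1 ∩ Rel2 = {B, F, G}.
F → A, H applies, adding A, H
Closure: {A, B, F, G, H}.

A, B, F, G, H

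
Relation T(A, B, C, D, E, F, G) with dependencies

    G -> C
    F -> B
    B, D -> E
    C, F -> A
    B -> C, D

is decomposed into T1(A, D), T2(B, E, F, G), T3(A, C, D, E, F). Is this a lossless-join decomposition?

Yes

Chase test. Columns are A, B, C, D, E, F, G; row i has aⱼ where attribute j ∈ Ti, else bᵢⱼ.
Initial tableau (one row per fragment):
  row 1: a1 b12 b13 a4 b15 b16 b17
  row 2: b21 a2 b23 b24 a5 a6 a7
  row 3: a1 b32 a3 a4 a5 a6 b37
Rows 2 and 3 agree on F; apply F→B and equate their B entries.
Rows 2 and 3 agree on B; apply B→C, D and equate their C, D entries.
Rows 2 and 3 agree on C, F; apply C, F→A and equate their A entries.
Row 2 is now all distinguished symbols — the join is lossless.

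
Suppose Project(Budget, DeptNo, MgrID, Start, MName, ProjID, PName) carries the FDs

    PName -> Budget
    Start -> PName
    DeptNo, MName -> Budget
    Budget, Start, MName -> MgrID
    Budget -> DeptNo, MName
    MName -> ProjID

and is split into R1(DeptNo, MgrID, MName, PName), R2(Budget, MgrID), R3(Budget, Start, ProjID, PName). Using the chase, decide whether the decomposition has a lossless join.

No

Chase test. Columns are Budget, DeptNo, MgrID, Start, MName, ProjID, PName; row i has aⱼ where attribute j ∈ Ri, else bᵢⱼ.
Initial tableau (one row per fragment):
  row 1: b11 a2 a3 b14 a5 b16 a7
  row 2: a1 b22 a3 b24 b25 b26 b27
  row 3: a1 b32 b33 a4 b35 a6 a7
Rows 1 and 3 agree on PName; apply PName→Budget and equate their Budget entries.
Rows 1 and 2 agree on Budget; apply Budget→DeptNo, MName and equate their DeptNo, MName entries.
Rows 1 and 3 agree on Budget; apply Budget→DeptNo, MName and equate their DeptNo, MName entries.
Rows 1 and 2 agree on MName; apply MName→ProjID and equate their ProjID entries.
Rows 1 and 3 agree on MName; apply MName→ProjID and equate their ProjID entries.
No row becomes fully distinguished — the join is lossy.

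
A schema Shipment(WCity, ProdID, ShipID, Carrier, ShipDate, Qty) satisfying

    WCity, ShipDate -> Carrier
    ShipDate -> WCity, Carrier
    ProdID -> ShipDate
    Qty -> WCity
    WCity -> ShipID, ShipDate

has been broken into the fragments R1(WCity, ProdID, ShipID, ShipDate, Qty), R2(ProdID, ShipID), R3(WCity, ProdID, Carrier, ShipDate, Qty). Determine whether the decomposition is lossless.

Yes

Chase test. Columns are WCity, ProdID, ShipID, Carrier, ShipDate, Qty; row i has aⱼ where attribute j ∈ Ri, else bᵢⱼ.
Initial tableau (one row per fragment):
  row 1: a1 a2 a3 b14 a5 a6
  row 2: b21 a2 a3 b24 b25 b26
  row 3: a1 a2 b33 a4 a5 a6
Rows 1 and 3 agree on WCity, ShipDate; apply WCity, ShipDate→Carrier and equate their Carrier entries.
Rows 1 and 2 agree on ProdID; apply ProdID→ShipDate and equate their ShipDate entries.
Rows 1 and 3 agree on WCity; apply WCity→ShipID, ShipDate and equate their ShipID, ShipDate entries.
Rows 1 and 2 agree on ShipDate; apply ShipDate→WCity, Carrier and equate their WCity, Carrier entries.
Row 1 is now all distinguished symbols — the join is lossless.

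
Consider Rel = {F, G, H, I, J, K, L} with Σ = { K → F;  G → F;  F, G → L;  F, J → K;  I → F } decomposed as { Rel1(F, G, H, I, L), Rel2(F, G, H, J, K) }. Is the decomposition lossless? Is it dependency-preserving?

lossy but dependency-preserving

Lossless test: (F, G, H)⁺ = {F, G, H, L}, which is a superkey of neither fragment — lossy.
Dependency preservation: every FD's attributes lie within a single fragment, so each can be enforced locally — preserved.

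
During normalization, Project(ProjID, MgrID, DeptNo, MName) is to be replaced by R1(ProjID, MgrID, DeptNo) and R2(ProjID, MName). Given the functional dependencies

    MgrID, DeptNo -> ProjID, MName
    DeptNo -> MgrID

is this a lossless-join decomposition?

Common attributes: R1 ∩ R2 = {ProjID}.
No dependency enlarges {ProjID}, so (ProjID)⁺ = {ProjID}.
The closure contains neither all of R1 = {ProjID, MgrID, DeptNo} nor all of R2 = {ProjID, MName}, so the common attributes are not a superkey of either fragment. The join is lossy.

No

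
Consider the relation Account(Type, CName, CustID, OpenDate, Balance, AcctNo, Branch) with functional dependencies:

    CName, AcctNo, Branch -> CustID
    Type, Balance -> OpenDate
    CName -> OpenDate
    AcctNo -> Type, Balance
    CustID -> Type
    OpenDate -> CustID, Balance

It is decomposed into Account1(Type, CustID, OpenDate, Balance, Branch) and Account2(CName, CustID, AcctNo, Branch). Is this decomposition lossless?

No

Common attributes: Account1 ∩ Account2 = {CustID, Branch}.
Closure of {CustID, Branch}: CustID → Type applies, adding Type. So (CustID, Branch)⁺ = {Type, CustID, Branch}.
The closure contains neither all of Account1 = {Type, CustID, OpenDate, Balance, Branch} nor all of Account2 = {CName, CustID, AcctNo, Branch}, so the common attributes are not a superkey of either fragment. The join is lossy.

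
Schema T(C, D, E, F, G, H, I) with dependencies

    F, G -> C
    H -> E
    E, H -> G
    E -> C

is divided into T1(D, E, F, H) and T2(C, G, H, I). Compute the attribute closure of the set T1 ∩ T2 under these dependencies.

T1 ∩ T2 = {H}.
H → E applies, adding E
E, H → G applies, adding G
E → C applies, adding C
Closure: {C, E, G, H}.

C, E, G, H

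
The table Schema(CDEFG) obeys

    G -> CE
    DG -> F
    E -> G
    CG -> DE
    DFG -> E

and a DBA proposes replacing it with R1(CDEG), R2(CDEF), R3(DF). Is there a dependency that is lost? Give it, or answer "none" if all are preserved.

none

G → CE lies within R1.
DG → F: restricted closure across fragments reaches F.
E → G lies within R1.
CG → DE lies within R1.
DFG → E: restricted closure across fragments reaches E.
Every dependency is enforceable on the fragments, so the decomposition is dependency-preserving.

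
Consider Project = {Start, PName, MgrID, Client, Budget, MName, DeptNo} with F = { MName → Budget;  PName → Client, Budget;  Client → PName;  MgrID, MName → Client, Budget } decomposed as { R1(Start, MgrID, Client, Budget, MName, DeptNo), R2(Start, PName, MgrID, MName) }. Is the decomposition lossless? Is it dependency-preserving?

lossless but not dependency-preserving

Lossless test: (Start, MgrID, MName)⁺ = {Start, PName, MgrID, Client, Budget, MName}, which contains all of one fragment — lossless.
Dependency preservation: the restricted closure of {PName} across the fragments never reaches {Client, Budget}, so PName → Client, Budget cannot be enforced without a join — not preserved.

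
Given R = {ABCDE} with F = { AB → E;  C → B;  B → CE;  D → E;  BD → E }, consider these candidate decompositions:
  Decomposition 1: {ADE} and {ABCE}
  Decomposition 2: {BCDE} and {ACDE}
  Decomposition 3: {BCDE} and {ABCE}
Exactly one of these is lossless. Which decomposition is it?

Decomposition 2

Decomposition 1: common = {AE}, closure = {AE} → lossy.
Decomposition 2: common = {CDE}, closure = {BCDE} → lossless.
Decomposition 3: common = {BCE}, closure = {BCE} → lossy.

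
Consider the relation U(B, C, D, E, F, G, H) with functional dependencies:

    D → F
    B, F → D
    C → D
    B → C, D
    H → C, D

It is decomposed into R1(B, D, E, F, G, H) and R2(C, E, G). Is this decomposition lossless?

Common attributes: R1 ∩ R2 = {E, G}.
No dependency enlarges {E, G}, so (E, G)⁺ = {E, G}.
The closure contains neither all of R1 = {B, D, E, F, G, H} nor all of R2 = {C, E, G}, so the common attributes are not a superkey of either fragment. The join is lossy.

No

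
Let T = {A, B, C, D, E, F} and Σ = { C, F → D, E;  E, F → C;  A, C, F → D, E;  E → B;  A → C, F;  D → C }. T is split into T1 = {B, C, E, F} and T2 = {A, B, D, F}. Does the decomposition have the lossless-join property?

Common attributes: T1 ∩ T2 = {B, F}.
No dependency enlarges {B, F}, so (B, F)⁺ = {B, F}.
The closure contains neither all of T1 = {B, C, E, F} nor all of T2 = {A, B, D, F}, so the common attributes are not a superkey of either fragment. The join is lossy.

No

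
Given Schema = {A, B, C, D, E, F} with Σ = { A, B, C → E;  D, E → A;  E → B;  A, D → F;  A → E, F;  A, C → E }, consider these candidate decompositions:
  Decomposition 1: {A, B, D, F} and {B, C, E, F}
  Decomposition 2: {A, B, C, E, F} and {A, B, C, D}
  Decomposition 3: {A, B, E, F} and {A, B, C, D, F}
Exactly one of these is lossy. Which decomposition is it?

Decomposition 1: common = {B, F}, closure = {B, F} → lossy.
Decomposition 2: common = {A, B, C}, closure = {A, B, C, E, F} → lossless.
Decomposition 3: common = {A, B, F}, closure = {A, B, E, F} → lossless.

Decomposition 1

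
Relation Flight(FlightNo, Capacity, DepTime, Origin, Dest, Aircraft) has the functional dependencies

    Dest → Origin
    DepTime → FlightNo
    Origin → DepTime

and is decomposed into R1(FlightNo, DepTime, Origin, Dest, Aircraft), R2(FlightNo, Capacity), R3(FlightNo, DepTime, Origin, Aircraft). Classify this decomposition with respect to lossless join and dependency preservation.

Lossless test (chase): applying each FD to every pair of rows produces no changes in the tableau, so no row becomes fully distinguished — the join is lossy.
Dependency preservation: every FD's attributes lie within a single fragment, so each can be enforced locally — preserved.

lossy but dependency-preserving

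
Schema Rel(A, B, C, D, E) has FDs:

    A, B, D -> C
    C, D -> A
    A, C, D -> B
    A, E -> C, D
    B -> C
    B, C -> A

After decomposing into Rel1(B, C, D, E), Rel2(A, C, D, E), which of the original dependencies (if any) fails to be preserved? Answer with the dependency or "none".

Check B, C → A: no single fragment contains all of {A, B, C}, and the restricted closure of {B, C} across the fragments never reaches {A}.
A, B, D → C is preserved.
C, D → A is preserved.
A, C, D → B is preserved.
A, E → C, D is preserved.
B → C is preserved.

B, C -> A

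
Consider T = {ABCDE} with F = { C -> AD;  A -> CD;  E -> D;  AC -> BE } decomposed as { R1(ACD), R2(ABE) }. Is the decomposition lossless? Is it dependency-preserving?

lossless but not dependency-preserving

Lossless test: (A)⁺ = {ABCDE}, which contains all of one fragment — lossless.
Dependency preservation: the restricted closure of {E} across the fragments never reaches {D}, so E → D cannot be enforced without a join — not preserved.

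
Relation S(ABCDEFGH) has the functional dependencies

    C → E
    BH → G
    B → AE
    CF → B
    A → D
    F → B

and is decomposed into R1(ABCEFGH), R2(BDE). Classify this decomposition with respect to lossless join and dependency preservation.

lossless but not dependency-preserving

Lossless test: (BE)⁺ = {ABDE}, which contains all of one fragment — lossless.
Dependency preservation: the restricted closure of {A} across the fragments never reaches {D}, so A → D cannot be enforced without a join — not preserved.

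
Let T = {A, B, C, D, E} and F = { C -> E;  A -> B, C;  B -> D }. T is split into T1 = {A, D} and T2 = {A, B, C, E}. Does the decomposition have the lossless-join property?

Yes

Common attributes: T1 ∩ T2 = {A}.
Closure of {A}: A → B, C applies, adding B, C; B → D applies, adding D; C → E applies, adding E. So (A)⁺ = {A, B, C, D, E}.
This closure contains every attribute of T1, so T1 ∩ T2 → T1. The join is lossless.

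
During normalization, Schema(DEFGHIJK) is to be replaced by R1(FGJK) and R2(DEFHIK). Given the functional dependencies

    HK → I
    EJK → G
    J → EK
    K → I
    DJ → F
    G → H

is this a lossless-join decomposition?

No

Common attributes: R1 ∩ R2 = {FK}.
Closure of {FK}: K → I applies, adding I. So (FK)⁺ = {FIK}.
The closure contains neither all of R1 = {FGJK} nor all of R2 = {DEFHIK}, so the common attributes are not a superkey of either fragment. The join is lossy.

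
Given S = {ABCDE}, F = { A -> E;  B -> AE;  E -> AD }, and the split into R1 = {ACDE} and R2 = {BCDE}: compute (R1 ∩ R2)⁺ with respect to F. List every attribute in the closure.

R1 ∩ R2 = {CDE}.
E → AD applies, adding A
Closure: {ACDE}.

ACDE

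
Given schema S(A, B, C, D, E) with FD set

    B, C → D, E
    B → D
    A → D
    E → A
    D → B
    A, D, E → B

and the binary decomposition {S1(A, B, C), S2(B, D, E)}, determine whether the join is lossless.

Common attributes: S1 ∩ S2 = {B}.
Closure of {B}: B → D applies, adding D. So (B)⁺ = {B, D}.
The closure contains neither all of S1 = {A, B, C} nor all of S2 = {B, D, E}, so the common attributes are not a superkey of either fragment. The join is lossy.

No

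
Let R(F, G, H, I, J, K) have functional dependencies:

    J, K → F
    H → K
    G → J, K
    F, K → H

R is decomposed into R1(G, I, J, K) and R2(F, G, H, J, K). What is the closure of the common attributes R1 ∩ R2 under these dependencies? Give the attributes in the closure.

R1 ∩ R2 = {G, J, K}.
J, K → F applies, adding F
F, K → H applies, adding H
Closure: {F, G, H, J, K}.

F, G, H, J, K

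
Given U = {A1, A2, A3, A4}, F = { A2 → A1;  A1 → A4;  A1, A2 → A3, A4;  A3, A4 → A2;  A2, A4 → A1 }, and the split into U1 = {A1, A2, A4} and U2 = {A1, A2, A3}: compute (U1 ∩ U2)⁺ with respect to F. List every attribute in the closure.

U1 ∩ U2 = {A1, A2}.
A1 → A4 applies, adding A4
A1, A2 → A3, A4 applies, adding A3
Closure: {A1, A2, A3, A4}.

A1, A2, A3, A4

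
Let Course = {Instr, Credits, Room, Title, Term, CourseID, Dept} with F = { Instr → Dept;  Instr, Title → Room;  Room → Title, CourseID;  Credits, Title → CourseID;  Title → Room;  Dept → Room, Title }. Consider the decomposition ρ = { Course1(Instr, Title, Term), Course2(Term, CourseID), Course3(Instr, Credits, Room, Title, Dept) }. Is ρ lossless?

Chase test. Columns are Instr, Credits, Room, Title, Term, CourseID, Dept; row i has aⱼ where attribute j ∈ Coursei, else bᵢⱼ.
Initial tableau (one row per fragment):
  row 1: a1 b12 b13 a4 a5 b16 b17
  row 2: b21 b22 b23 b24 a5 a6 b27
  row 3: a1 a2 a3 a4 b35 b36 a7
Rows 1 and 3 agree on Instr; apply Instr→Dept and equate their Dept entries.
Rows 1 and 3 agree on Instr, Title; apply Instr, Title→Room and equate their Room entries.
Rows 1 and 3 agree on Room; apply Room→Title, CourseID and equate their Title, CourseID entries.
No row becomes fully distinguished — the join is lossy.

No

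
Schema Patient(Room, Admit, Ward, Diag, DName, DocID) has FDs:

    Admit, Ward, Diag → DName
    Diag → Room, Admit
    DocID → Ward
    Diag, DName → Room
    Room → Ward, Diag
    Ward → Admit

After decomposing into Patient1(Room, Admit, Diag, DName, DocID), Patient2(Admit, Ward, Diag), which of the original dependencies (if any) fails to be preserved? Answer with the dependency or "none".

Check DocID → Ward: no single fragment contains all of {Ward, DocID}, and the restricted closure of {DocID} across the fragments never reaches {Ward}.
Admit, Ward, Diag → DName is preserved.
Diag → Room, Admit is preserved.
Diag, DName → Room is preserved.
Room → Ward, Diag is preserved.
Ward → Admit is preserved.

DocID → Ward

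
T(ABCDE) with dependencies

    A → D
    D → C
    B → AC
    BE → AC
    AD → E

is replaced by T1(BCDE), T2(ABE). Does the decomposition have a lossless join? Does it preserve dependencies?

lossless but not dependency-preserving

Lossless test: (BE)⁺ = {ABCDE}, which contains all of one fragment — lossless.
Dependency preservation: the restricted closure of {A} across the fragments never reaches {D}, so A → D cannot be enforced without a join — not preserved.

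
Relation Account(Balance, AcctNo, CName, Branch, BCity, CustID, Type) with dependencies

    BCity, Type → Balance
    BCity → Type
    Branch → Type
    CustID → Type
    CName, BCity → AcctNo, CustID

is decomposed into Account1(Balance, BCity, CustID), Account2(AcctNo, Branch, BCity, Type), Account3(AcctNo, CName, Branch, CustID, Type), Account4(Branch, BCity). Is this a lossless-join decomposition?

No

Chase test. Columns are Balance, AcctNo, CName, Branch, BCity, CustID, Type; row i has aⱼ where attribute j ∈ Accounti, else bᵢⱼ.
Initial tableau (one row per fragment):
  row 1: a1 b12 b13 b14 a5 a6 b17
  row 2: b21 a2 b23 a4 a5 b26 a7
  row 3: b31 a2 a3 a4 b35 a6 a7
  row 4: b41 b42 b43 a4 a5 b46 b47
Rows 1 and 2 agree on BCity; apply BCity→Type and equate their Type entries.
Rows 1 and 4 agree on BCity; apply BCity→Type and equate their Type entries.
Rows 1 and 2 agree on BCity, Type; apply BCity, Type→Balance and equate their Balance entries.
Rows 1 and 4 agree on BCity, Type; apply BCity, Type→Balance and equate their Balance entries.
No row becomes fully distinguished — the join is lossy.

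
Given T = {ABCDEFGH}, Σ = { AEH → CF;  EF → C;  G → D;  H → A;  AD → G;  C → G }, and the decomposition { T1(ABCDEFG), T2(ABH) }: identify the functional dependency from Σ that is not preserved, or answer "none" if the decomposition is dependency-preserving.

Check AEH → CF: no single fragment contains all of {ACEFH}, and the restricted closure of {AEH} across the fragments never reaches {CF}.
EF → C is preserved.
G → D is preserved.
H → A is preserved.
AD → G is preserved.
C → G is preserved.

AEH → CF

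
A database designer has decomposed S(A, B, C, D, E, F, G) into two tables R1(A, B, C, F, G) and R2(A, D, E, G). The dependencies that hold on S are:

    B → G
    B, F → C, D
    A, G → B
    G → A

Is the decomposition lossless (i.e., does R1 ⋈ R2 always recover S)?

Common attributes: R1 ∩ R2 = {A, G}.
Closure of {A, G}: A, G → B applies, adding B. So (A, G)⁺ = {A, B, G}.
The closure contains neither all of R1 = {A, B, C, F, G} nor all of R2 = {A, D, E, G}, so the common attributes are not a superkey of either fragment. The join is lossy.

No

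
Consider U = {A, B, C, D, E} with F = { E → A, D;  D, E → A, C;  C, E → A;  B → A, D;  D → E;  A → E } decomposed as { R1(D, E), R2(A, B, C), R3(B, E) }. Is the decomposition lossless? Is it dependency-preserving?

lossless but not dependency-preserving

Lossless test (chase): Rows 1 and 3 agree on E; apply E→A, D and equate their A, D entries. Rows 1 and 3 agree on D, E; apply D, E→A, C and equate their A, C entries. Rows 2 and 3 agree on B; apply B→A, D and equate their A, D entries. Rows 1 and 2 agree on D; apply D→E and equate their E entries. Rows 1 and 2 agree on D, E; apply D, E→A, C and equate their A, C entries. Row 2 is now all distinguished symbols — the join is lossless.
Dependency preservation: the restricted closure of {E} across the fragments never reaches {A, D}, so E → A, D cannot be enforced without a join — not preserved.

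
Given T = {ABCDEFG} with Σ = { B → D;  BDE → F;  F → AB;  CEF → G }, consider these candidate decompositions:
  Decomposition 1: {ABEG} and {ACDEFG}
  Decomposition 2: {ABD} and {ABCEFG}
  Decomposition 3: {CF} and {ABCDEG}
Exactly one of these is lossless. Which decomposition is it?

Decomposition 1: common = {AEG}, closure = {AEG} → lossy.
Decomposition 2: common = {AB}, closure = {ABD} → lossless.
Decomposition 3: common = {C}, closure = {C} → lossy.

Decomposition 2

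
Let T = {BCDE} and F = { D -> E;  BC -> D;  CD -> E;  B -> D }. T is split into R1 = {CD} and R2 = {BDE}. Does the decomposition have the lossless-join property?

Common attributes: R1 ∩ R2 = {D}.
Closure of {D}: D → E applies, adding E. So (D)⁺ = {DE}.
The closure contains neither all of R1 = {CD} nor all of R2 = {BDE}, so the common attributes are not a superkey of either fragment. The join is lossy.

No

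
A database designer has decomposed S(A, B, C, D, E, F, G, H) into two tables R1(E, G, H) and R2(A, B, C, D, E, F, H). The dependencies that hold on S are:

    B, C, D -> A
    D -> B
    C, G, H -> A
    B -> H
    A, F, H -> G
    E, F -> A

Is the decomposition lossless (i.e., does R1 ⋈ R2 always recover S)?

No

Common attributes: R1 ∩ R2 = {E, H}.
No dependency enlarges {E, H}, so (E, H)⁺ = {E, H}.
The closure contains neither all of R1 = {E, G, H} nor all of R2 = {A, B, C, D, E, F, H}, so the common attributes are not a superkey of either fragment. The join is lossy.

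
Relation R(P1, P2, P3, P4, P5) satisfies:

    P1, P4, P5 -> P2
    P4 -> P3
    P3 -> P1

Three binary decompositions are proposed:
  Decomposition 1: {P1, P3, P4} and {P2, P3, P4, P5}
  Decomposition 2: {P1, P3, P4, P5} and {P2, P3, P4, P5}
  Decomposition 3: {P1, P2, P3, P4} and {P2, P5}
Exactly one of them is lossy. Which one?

Decomposition 3

Decomposition 1: common = {P3, P4}, closure = {P1, P3, P4} → lossless.
Decomposition 2: common = {P3, P4, P5}, closure = {P1, P2, P3, P4, P5} → lossless.
Decomposition 3: common = {P2}, closure = {P2} → lossy.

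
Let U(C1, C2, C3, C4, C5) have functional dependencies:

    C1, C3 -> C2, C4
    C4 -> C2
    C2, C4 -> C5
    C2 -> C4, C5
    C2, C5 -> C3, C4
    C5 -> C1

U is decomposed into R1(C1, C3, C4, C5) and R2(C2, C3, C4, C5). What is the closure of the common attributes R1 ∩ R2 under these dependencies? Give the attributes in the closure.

C1, C2, C3, C4, C5

R1 ∩ R2 = {C3, C4, C5}.
C4 → C2 applies, adding C2
C5 → C1 applies, adding C1
Closure: {C1, C2, C3, C4, C5}.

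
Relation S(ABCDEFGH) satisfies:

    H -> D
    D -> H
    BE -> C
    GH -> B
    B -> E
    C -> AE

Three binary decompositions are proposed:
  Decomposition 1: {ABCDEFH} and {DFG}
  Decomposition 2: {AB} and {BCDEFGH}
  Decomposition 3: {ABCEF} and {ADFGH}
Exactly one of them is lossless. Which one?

Decomposition 2

Decomposition 1: common = {DF}, closure = {DFH} → lossy.
Decomposition 2: common = {B}, closure = {ABCE} → lossless.
Decomposition 3: common = {AF}, closure = {AF} → lossy.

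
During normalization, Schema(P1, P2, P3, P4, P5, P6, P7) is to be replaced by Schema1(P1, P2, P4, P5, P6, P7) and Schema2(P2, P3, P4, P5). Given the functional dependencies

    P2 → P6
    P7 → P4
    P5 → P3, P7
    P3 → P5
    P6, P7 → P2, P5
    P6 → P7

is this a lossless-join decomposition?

Common attributes: Schema1 ∩ Schema2 = {P2, P4, P5}.
Closure of {P2, P4, P5}: P2 → P6 applies, adding P6; P5 → P3, P7 applies, adding P3, P7. So (P2, P4, P5)⁺ = {P2, P3, P4, P5, P6, P7}.
This closure contains every attribute of Schema2, so Schema1 ∩ Schema2 → Schema2. The join is lossless.

Yes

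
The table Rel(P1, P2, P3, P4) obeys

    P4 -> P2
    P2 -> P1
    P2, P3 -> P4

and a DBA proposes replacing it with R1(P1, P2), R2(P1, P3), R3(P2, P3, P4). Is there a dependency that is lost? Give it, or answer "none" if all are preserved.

none

P4 → P2 lies within R3.
P2 → P1 lies within R1.
P2, P3 → P4 lies within R3.
Every dependency is enforceable on the fragments, so the decomposition is dependency-preserving.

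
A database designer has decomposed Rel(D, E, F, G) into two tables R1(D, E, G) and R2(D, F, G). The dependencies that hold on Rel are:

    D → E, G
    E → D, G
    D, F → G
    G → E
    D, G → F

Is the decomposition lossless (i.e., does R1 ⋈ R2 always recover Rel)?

Common attributes: R1 ∩ R2 = {D, G}.
Closure of {D, G}: D → E, G applies, adding E; D, G → F applies, adding F. So (D, G)⁺ = {D, E, F, G}.
This closure contains every attribute of R1, so R1 ∩ R2 → R1. The join is lossless.

Yes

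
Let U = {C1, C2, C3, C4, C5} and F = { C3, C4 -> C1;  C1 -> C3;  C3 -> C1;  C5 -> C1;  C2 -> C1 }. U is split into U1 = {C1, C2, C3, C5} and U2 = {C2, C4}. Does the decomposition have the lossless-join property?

No

Common attributes: U1 ∩ U2 = {C2}.
Closure of {C2}: C2 → C1 applies, adding C1; C1 → C3 applies, adding C3. So (C2)⁺ = {C1, C2, C3}.
The closure contains neither all of U1 = {C1, C2, C3, C5} nor all of U2 = {C2, C4}, so the common attributes are not a superkey of either fragment. The join is lossy.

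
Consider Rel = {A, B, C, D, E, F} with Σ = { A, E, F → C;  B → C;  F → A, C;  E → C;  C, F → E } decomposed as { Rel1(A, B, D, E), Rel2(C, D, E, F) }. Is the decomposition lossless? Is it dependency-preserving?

lossy and not dependency-preserving

Lossless test: (D, E)⁺ = {C, D, E}, which is a superkey of neither fragment — lossy.
Dependency preservation: the restricted closure of {B} across the fragments never reaches {C}, so B → C cannot be enforced without a join — not preserved.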